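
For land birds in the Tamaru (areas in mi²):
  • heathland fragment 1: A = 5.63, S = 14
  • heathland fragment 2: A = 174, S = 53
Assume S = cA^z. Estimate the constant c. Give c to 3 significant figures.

z = ln(S₂/S₁) / ln(A₂/A₁) = ln(53/14) / ln(174/5.63) = 1.3312 / 3.4309 = 0.3880
c = S₁ / A₁^z = 14 / 5.63^0.3880 = 14 / 1.955 = 7.16

7.16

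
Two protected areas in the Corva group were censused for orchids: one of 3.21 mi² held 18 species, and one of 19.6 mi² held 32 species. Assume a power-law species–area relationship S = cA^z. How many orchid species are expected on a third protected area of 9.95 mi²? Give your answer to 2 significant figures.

z = ln(32/18) / ln(19.6/3.21) = 0.5754 / 1.8093 = 0.3180
c = 18 / 3.21^0.3180 = 18 / 1.449 = 12.42
S₃ = 12.42 × 9.95^0.3180 = 12.42 × 2.076 ≈ 25.79

26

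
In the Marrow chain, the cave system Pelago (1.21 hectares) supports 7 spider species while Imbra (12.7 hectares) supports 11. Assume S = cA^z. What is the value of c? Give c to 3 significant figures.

z = ln(S₂/S₁) / ln(A₂/A₁) = ln(11/7) / ln(12.7/1.21) = 0.4520 / 2.3510 = 0.1923
c = S₁ / A₁^z = 7 / 1.21^0.1923 = 7 / 1.037 = 6.748

6.75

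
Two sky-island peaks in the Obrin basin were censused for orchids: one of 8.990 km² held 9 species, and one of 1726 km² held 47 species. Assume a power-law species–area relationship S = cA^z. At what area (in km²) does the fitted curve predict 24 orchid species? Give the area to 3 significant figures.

204 km²

z = ln(47/9) / ln(1726/8.99) = 1.6529 / 5.2574 = 0.3144
c = 9 / 8.99^0.3144 = 9 / 1.995 = 4.512
A = (24/4.512)^(1/0.3144) ⇒ ln A = ln(5.319)/0.3144 = 5.3158
A = e^5.3158 ≈ 203.5 km²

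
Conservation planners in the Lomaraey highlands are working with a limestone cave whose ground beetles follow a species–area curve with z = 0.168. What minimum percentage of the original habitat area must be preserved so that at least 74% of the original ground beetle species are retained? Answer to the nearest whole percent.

17%

Need (A_new/A_old)^0.168 = 0.74, so A_new/A_old = 0.74^(1/0.168) = 0.74^5.952
ln(A_new/A_old) = ln 0.74 / 0.168 = -0.3011 / 0.168 = -1.7923
A_new/A_old = e^-1.7923 ≈ 0.1666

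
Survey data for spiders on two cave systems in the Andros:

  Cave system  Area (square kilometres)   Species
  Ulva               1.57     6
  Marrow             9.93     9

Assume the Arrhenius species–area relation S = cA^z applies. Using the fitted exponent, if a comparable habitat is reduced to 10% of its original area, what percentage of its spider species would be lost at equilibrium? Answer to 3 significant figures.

39.7%

z = ln(9/6) / ln(9.93/1.57) = 0.4055 / 1.8445 = 0.2198
S_new/S_old = (A_new/A_old)^z = 0.1^0.2198 = exp(0.2198 × -2.3026) = 0.6028
Fraction lost = 1 − 0.6028 = 0.3972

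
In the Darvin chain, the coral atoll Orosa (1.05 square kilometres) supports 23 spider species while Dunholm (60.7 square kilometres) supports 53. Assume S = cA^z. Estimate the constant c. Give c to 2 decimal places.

z = ln(S₂/S₁) / ln(A₂/A₁) = ln(53/23) / ln(60.7/1.05) = 0.8348 / 4.0572 = 0.2058
c = S₁ / A₁^z = 23 / 1.05^0.2058 = 23 / 1.01 = 22.77

22.77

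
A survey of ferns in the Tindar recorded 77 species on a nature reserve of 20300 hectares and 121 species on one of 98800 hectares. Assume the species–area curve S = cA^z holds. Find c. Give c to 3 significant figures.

4.53

z = ln(S₂/S₁) / ln(A₂/A₁) = ln(121/77) / ln(98800/20300) = 0.4520 / 1.5825 = 0.2856
c = S₁ / A₁^z = 77 / 20300^0.2856 = 77 / 16.99 = 4.531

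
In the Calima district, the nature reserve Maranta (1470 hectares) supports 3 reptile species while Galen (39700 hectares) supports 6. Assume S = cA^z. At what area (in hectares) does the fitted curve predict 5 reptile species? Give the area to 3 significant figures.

z = ln(6/3) / ln(39700/1470) = 0.6931 / 3.2961 = 0.2103
c = 3 / 1470^0.2103 = 3 / 4.635 = 0.6472
A = (5/0.6472)^(1/0.2103) ⇒ ln A = ln(7.725)/0.2103 = 9.7221
A = e^9.7221 ≈ 16683 hectares

16700 hectares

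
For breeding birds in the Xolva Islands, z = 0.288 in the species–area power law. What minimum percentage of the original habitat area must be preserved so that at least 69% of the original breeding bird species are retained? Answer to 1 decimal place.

Need (A_new/A_old)^0.288 = 0.69, so A_new/A_old = 0.69^(1/0.288) = 0.69^3.472
ln(A_new/A_old) = ln 0.69 / 0.288 = -0.3711 / 0.288 = -1.2884
A_new/A_old = e^-1.2884 ≈ 0.2757

27.6%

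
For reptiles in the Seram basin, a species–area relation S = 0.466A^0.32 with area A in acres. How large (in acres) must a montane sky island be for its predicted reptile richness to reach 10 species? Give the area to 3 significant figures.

14500 acres

10 = 0.466 × A^0.32  ⇒  A^0.32 = 10/0.466 = 21.46
ln A = ln(21.46) / 0.32 = 3.0662 / 0.32 = 9.5817
A = e^9.5817 ≈ 14498 acres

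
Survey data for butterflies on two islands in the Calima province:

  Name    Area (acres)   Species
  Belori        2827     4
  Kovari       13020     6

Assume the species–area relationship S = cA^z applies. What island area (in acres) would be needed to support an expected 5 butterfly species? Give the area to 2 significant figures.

6600 acres

z = ln(6/4) / ln(13020/2827) = 0.4055 / 1.5273 = 0.2655
c = 4 / 2827^0.2655 = 4 / 8.247 = 0.4851
A = (5/0.4851)^(1/0.2655) ⇒ ln A = ln(10.31)/0.2655 = 8.7875
A = e^8.7875 ≈ 6552 acres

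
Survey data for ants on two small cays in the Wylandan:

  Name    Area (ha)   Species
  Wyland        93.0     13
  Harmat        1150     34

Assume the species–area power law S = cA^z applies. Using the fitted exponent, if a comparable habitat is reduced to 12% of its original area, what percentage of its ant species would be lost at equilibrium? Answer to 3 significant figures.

z = ln(34/13) / ln(1150/93) = 0.9614 / 2.5149 = 0.3823
S_new/S_old = (A_new/A_old)^z = 0.12^0.3823 = exp(0.3823 × -2.1203) = 0.4446
Fraction lost = 1 − 0.4446 = 0.5554

55.5%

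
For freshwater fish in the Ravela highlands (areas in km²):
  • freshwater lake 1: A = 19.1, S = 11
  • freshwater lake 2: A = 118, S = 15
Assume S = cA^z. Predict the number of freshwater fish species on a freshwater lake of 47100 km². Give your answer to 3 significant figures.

41.6

z = ln(15/11) / ln(118/19.1) = 0.3102 / 1.8210 = 0.1703
c = 11 / 19.1^0.1703 = 11 / 1.653 = 6.656
S₃ = 6.656 × 47100^0.1703 = 6.656 × 6.251 ≈ 41.6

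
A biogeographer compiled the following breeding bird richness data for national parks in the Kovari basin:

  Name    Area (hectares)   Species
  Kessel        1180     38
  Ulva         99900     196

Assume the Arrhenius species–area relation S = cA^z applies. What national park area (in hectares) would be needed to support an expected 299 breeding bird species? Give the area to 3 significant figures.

313000 hectares

z = ln(196/38) / ln(99900/1180) = 1.6405 / 4.4387 = 0.3696
c = 38 / 1180^0.3696 = 38 / 13.66 = 2.782
A = (299/2.782)^(1/0.3696) ⇒ ln A = ln(107.5)/0.3696 = 12.6546
A = e^12.6546 ≈ 313197 hectares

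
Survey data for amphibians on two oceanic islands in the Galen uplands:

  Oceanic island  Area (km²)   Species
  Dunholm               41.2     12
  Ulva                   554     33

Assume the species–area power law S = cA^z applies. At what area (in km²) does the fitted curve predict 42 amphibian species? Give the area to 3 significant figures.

z = ln(33/12) / ln(554/41.2) = 1.0116 / 2.5987 = 0.3893
c = 12 / 41.2^0.3893 = 12 / 4.252 = 2.822
A = (42/2.822)^(1/0.3893) ⇒ ln A = ln(14.88)/0.3893 = 6.9367
A = e^6.9367 ≈ 1029 km²

1030 km²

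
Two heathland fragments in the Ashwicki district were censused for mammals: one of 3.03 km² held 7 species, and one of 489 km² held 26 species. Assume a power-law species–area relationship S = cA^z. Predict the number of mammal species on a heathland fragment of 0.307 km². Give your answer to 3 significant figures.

z = ln(26/7) / ln(489/3.03) = 1.3122 / 5.0838 = 0.2581
c = 7 / 3.03^0.2581 = 7 / 1.331 = 5.258
S₃ = 5.258 × 0.307^0.2581 = 5.258 × 0.7373 ≈ 3.877

3.88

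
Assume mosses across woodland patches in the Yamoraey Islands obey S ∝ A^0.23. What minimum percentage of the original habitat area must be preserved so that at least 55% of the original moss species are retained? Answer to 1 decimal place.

Need (A_new/A_old)^0.23 = 0.55, so A_new/A_old = 0.55^(1/0.23) = 0.55^4.348
ln(A_new/A_old) = ln 0.55 / 0.23 = -0.5978 / 0.23 = -2.5993
A_new/A_old = e^-2.5993 ≈ 0.07433

7.4%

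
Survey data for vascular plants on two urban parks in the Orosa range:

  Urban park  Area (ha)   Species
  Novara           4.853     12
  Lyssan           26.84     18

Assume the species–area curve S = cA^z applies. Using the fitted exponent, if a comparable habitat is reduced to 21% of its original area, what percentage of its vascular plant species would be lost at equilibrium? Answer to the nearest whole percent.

z = ln(18/12) / ln(26.84/4.853) = 0.4055 / 1.7103 = 0.2371
S_new/S_old = (A_new/A_old)^z = 0.21^0.2371 = exp(0.2371 × -1.5606) = 0.6907
Fraction lost = 1 − 0.6907 = 0.3093

31%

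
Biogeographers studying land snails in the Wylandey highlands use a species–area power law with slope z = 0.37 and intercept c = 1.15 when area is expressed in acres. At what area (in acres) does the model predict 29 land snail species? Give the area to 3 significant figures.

6140 acres

29 = 1.15 × A^0.37  ⇒  A^0.37 = 29/1.15 = 25.22
ln A = ln(25.22) / 0.37 = 3.2275 / 0.37 = 8.7231
A = e^8.7231 ≈ 6143 acres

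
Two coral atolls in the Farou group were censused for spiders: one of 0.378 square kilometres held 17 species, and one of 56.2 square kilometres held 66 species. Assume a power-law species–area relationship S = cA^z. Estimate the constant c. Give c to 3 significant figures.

22.1

z = ln(S₂/S₁) / ln(A₂/A₁) = ln(66/17) / ln(56.2/0.378) = 1.3564 / 5.0018 = 0.2712
c = S₁ / A₁^z = 17 / 0.378^0.2712 = 17 / 0.7681 = 22.13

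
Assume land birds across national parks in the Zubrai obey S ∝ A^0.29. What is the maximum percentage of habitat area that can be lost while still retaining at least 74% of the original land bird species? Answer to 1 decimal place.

Need (A_new/A_old)^0.29 = 0.74, so A_new/A_old = 0.74^(1/0.29) = 0.74^3.448
ln(A_new/A_old) = ln 0.74 / 0.29 = -0.3011 / 0.29 = -1.0383
A_new/A_old = e^-1.0383 ≈ 0.3541
Fraction that can be lost = 1 − 0.3541 = 0.6459

64.6%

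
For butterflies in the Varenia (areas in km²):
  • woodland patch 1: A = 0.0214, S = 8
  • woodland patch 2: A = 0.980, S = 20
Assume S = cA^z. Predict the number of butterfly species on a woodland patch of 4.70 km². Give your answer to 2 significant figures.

z = ln(20/8) / ln(0.98/0.0214) = 0.9163 / 3.8242 = 0.2396
c = 8 / 0.0214^0.2396 = 8 / 0.3981 = 20.1
S₃ = 20.1 × 4.7^0.2396 = 20.1 × 1.449 ≈ 29.12

29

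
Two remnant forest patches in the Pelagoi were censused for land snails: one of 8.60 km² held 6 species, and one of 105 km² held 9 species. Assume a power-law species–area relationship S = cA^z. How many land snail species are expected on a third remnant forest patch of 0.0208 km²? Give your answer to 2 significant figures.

2.3

z = ln(9/6) / ln(105/8.6) = 0.4055 / 2.5022 = 0.1620
c = 6 / 8.6^0.1620 = 6 / 1.417 = 4.234
S₃ = 4.234 × 0.0208^0.1620 = 4.234 × 0.5339 ≈ 2.26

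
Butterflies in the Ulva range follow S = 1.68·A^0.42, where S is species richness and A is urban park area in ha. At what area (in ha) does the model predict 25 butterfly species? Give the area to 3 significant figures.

619 ha

25 = 1.68 × A^0.42  ⇒  A^0.42 = 25/1.68 = 14.88
ln A = ln(14.88) / 0.42 = 2.7001 / 0.42 = 6.4288
A = e^6.4288 ≈ 619.4 ha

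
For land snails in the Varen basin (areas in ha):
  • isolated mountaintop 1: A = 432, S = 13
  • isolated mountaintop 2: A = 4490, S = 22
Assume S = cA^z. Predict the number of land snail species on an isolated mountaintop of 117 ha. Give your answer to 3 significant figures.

9.69

z = ln(22/13) / ln(4490/432) = 0.5261 / 2.3412 = 0.2247
c = 13 / 432^0.2247 = 13 / 3.91 = 3.324
S₃ = 3.324 × 117^0.2247 = 3.324 × 2.916 ≈ 9.693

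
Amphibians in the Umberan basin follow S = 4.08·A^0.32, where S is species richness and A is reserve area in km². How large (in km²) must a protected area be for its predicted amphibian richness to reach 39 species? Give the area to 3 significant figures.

1160 km²

39 = 4.08 × A^0.32  ⇒  A^0.32 = 39/4.08 = 9.559
ln A = ln(9.559) / 0.32 = 2.2575 / 0.32 = 7.0546
A = e^7.0546 ≈ 1158 km²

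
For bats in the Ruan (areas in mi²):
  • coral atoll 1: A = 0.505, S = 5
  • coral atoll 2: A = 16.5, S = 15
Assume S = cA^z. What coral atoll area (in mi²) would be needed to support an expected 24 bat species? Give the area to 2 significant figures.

z = ln(15/5) / ln(16.5/0.505) = 1.0986 / 3.4866 = 0.3151
c = 5 / 0.505^0.3151 = 5 / 0.8063 = 6.201
A = (24/6.201)^(1/0.3151) ⇒ ln A = ln(3.87)/0.3151 = 4.2950
A = e^4.2950 ≈ 73.33 mi²

73 mi²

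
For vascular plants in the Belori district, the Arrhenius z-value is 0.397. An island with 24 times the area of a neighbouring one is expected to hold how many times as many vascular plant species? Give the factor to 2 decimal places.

3.53

S₂/S₁ = (A₂/A₁)^z = 24^0.397
ln(S₂/S₁) = 0.397 × ln 24 = 0.397 × 3.1781 = 1.2617
S₂/S₁ = e^1.2617 ≈ 3.531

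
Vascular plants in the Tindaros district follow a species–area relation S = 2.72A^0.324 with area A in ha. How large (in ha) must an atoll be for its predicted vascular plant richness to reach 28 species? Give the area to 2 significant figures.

28 = 2.72 × A^0.324  ⇒  A^0.324 = 28/2.72 = 10.29
ln A = ln(10.29) / 0.324 = 2.3316 / 0.324 = 7.1962
A = e^7.1962 ≈ 1334 ha

1300 ha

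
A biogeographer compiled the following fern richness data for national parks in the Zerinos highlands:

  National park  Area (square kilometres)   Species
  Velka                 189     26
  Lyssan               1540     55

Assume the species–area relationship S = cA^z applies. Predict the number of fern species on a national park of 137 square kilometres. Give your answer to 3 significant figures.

23.2

z = ln(55/26) / ln(1540/189) = 0.7492 / 2.0978 = 0.3572
c = 26 / 189^0.3572 = 26 / 6.502 = 3.999
S₃ = 3.999 × 137^0.3572 = 3.999 × 5.796 ≈ 23.18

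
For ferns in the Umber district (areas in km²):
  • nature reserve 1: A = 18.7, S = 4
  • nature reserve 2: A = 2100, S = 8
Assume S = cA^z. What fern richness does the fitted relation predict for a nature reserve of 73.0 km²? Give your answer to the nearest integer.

5

z = ln(8/4) / ln(2100/18.7) = 0.6931 / 4.7212 = 0.1468
c = 4 / 18.7^0.1468 = 4 / 1.537 = 2.602
S₃ = 2.602 × 73^0.1468 = 2.602 × 1.877 ≈ 4.885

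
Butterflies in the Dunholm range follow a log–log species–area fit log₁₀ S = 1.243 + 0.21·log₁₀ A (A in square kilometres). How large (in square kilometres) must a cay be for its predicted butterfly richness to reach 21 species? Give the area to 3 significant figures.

2.38 square kilometres

21 = 17.5 × A^0.21  ⇒  A^0.21 = 21/17.5 = 1.2
ln A = ln(1.2) / 0.21 = 0.1824 / 0.21 = 0.8686
A = e^0.8686 ≈ 2.384 square kilometres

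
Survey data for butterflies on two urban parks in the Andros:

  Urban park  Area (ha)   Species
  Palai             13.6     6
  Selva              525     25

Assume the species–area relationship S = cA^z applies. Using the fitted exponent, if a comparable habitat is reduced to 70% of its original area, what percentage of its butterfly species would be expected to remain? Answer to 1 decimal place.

z = ln(25/6) / ln(525/13.6) = 1.4271 / 3.6533 = 0.3906
S_new/S_old = (A_new/A_old)^z = 0.7^0.3906 = exp(0.3906 × -0.3567) = 0.8699

87.0%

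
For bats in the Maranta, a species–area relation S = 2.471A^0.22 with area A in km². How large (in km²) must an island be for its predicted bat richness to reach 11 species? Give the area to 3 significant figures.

11 = 2.471 × A^0.22  ⇒  A^0.22 = 11/2.471 = 4.452
ln A = ln(4.452) / 0.22 = 1.4933 / 0.22 = 6.7876
A = e^6.7876 ≈ 886.8 km²

887 km²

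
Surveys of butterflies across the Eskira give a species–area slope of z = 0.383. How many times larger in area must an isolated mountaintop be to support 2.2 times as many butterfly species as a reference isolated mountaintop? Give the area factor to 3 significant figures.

(A₂/A₁)^0.383 = 2.2, so A₂/A₁ = 2.2^(1/0.383) = 2.2^2.611
ln(A₂/A₁) = ln 2.2 / 0.383 = 0.7885 / 0.383 = 2.0586
A₂/A₁ = e^2.0586 ≈ 7.835

7.84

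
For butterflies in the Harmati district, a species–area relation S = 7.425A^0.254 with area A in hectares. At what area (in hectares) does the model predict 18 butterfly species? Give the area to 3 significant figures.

18 = 7.425 × A^0.254  ⇒  A^0.254 = 18/7.425 = 2.424
ln A = ln(2.424) / 0.254 = 0.8855 / 0.254 = 3.4863
A = e^3.4863 ≈ 32.66 hectares

32.7 hectares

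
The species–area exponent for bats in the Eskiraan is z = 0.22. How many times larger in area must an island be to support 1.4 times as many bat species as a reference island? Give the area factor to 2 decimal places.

4.62

(A₂/A₁)^0.22 = 1.4, so A₂/A₁ = 1.4^(1/0.22) = 1.4^4.545
ln(A₂/A₁) = ln 1.4 / 0.22 = 0.3365 / 0.22 = 1.5294
A₂/A₁ = e^1.5294 ≈ 4.615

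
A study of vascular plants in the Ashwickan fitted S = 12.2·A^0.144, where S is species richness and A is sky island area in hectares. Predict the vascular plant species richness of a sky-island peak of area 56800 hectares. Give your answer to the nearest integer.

59

S = 12.2 × 56800^0.144
ln S = ln 12.2 + 0.144 × ln 56800 = 2.5014 + 0.144 × 10.9473 = 4.0778
S = e^4.0778 ≈ 59.02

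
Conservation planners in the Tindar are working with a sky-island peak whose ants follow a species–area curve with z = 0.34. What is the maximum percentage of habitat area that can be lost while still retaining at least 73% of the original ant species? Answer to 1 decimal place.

60.4%

Need (A_new/A_old)^0.34 = 0.73, so A_new/A_old = 0.73^(1/0.34) = 0.73^2.941
ln(A_new/A_old) = ln 0.73 / 0.34 = -0.3147 / 0.34 = -0.9256
A_new/A_old = e^-0.9256 ≈ 0.3963
Fraction that can be lost = 1 − 0.3963 = 0.6037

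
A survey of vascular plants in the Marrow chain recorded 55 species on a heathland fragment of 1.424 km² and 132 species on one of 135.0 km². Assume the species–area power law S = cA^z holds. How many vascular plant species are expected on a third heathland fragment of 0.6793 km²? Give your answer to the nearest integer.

z = ln(132/55) / ln(135/1.424) = 0.8755 / 4.5518 = 0.1923
c = 55 / 1.424^0.1923 = 55 / 1.07 = 51.39
S₃ = 51.39 × 0.6793^0.1923 = 51.39 × 0.9283 ≈ 47.7

48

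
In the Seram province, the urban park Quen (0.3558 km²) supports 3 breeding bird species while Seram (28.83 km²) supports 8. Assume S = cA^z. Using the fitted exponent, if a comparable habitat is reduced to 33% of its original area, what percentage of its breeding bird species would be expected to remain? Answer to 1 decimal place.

z = ln(8/3) / ln(28.83/0.3558) = 0.9808 / 4.3948 = 0.2232
S_new/S_old = (A_new/A_old)^z = 0.33^0.2232 = exp(0.2232 × -1.1087) = 0.7808

78.1%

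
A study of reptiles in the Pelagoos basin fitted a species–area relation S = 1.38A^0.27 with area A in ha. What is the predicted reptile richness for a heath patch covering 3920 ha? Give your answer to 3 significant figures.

S = 1.38 × 3920^0.27
ln S = ln 1.38 + 0.27 × ln 3920 = 0.3221 + 0.27 × 8.2738 = 2.5560
S = e^2.5560 ≈ 12.88

12.9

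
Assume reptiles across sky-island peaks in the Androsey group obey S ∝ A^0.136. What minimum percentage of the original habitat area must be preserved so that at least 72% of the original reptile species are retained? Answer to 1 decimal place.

Need (A_new/A_old)^0.136 = 0.72, so A_new/A_old = 0.72^(1/0.136) = 0.72^7.353
ln(A_new/A_old) = ln 0.72 / 0.136 = -0.3285 / 0.136 = -2.4155
A_new/A_old = e^-2.4155 ≈ 0.08933

8.9%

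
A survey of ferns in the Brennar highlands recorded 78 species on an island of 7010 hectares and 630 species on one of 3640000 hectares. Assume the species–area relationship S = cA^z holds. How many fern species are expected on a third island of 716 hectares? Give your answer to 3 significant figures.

z = ln(630/78) / ln(3640000/7010) = 2.0890 / 6.2524 = 0.3341
c = 78 / 7010^0.3341 = 78 / 19.27 = 4.048
S₃ = 4.048 × 716^0.3341 = 4.048 × 8.992 ≈ 36.4

36.4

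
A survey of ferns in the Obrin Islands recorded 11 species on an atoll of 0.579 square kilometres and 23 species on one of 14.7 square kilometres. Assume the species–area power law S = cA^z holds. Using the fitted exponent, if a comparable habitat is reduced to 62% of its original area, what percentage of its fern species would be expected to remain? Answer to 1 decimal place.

z = ln(23/11) / ln(14.7/0.579) = 0.7376 / 3.2343 = 0.2281
S_new/S_old = (A_new/A_old)^z = 0.62^0.2281 = exp(0.2281 × -0.4780) = 0.8967

89.7%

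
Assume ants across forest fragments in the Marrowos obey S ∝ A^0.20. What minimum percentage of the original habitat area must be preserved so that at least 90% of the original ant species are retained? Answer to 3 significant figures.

Need (A_new/A_old)^0.2 = 0.9, so A_new/A_old = 0.9^(1/0.2) = 0.9^5
ln(A_new/A_old) = ln 0.9 / 0.2 = -0.1054 / 0.2 = -0.5268
A_new/A_old = e^-0.5268 ≈ 0.5905

59.0%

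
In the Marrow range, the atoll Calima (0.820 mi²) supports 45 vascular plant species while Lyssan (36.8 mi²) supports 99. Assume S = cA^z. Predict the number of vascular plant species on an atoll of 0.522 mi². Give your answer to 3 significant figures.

z = ln(99/45) / ln(36.8/0.82) = 0.7885 / 3.8039 = 0.2073
c = 45 / 0.82^0.2073 = 45 / 0.9597 = 46.89
S₃ = 46.89 × 0.522^0.2073 = 46.89 × 0.8739 ≈ 40.98

41.0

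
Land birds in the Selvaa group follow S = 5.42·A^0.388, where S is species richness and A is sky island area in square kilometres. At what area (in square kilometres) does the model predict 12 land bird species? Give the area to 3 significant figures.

12 = 5.42 × A^0.388  ⇒  A^0.388 = 12/5.42 = 2.214
ln A = ln(2.214) / 0.388 = 0.7948 / 0.388 = 2.0485
A = e^2.0485 ≈ 7.756 square kilometres

7.76 square kilometres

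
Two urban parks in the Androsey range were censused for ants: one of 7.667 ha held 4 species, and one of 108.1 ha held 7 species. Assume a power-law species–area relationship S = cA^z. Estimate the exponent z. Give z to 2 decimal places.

Taking logs: ln S = ln c + z ln A, so z = (ln S₂ − ln S₁)/(ln A₂ − ln A₁).
z = ln(7/4) / ln(108.1/7.667) = ln(1.75) / ln(14.1) = 0.5596 / 2.6461 = 0.2115

0.21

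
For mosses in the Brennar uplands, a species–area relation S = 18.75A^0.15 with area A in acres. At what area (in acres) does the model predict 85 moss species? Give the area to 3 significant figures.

23800 acres

85 = 18.75 × A^0.15  ⇒  A^0.15 = 85/18.75 = 4.533
ln A = ln(4.533) / 0.15 = 1.5115 / 0.15 = 10.0764
A = e^10.0764 ≈ 23775 acres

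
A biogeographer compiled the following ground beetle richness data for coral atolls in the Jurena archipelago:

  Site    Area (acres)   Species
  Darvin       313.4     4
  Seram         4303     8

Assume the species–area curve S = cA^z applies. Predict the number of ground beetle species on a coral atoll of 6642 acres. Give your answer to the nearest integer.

9

z = ln(8/4) / ln(4303/313.4) = 0.6931 / 2.6196 = 0.2646
c = 4 / 313.4^0.2646 = 4 / 4.576 = 0.8742
S₃ = 0.8742 × 6642^0.2646 = 0.8742 × 10.27 ≈ 8.974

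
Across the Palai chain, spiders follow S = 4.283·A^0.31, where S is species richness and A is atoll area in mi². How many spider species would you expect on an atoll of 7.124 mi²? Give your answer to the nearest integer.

S = 4.283 × 7.124^0.31
ln S = ln 4.283 + 0.31 × ln 7.124 = 1.4547 + 0.31 × 1.9635 = 2.0633
S = e^2.0633 ≈ 7.872

8 species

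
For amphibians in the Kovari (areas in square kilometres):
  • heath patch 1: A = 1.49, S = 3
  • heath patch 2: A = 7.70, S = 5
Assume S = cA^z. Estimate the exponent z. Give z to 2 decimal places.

0.31

Taking logs: ln S = ln c + z ln A, so z = (ln S₂ − ln S₁)/(ln A₂ − ln A₁).
z = ln(5/3) / ln(7.7/1.49) = ln(1.667) / ln(5.168) = 0.5108 / 1.6424 = 0.3110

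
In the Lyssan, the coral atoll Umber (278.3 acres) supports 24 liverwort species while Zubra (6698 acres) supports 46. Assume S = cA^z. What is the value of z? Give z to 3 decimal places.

0.205

Taking logs: ln S = ln c + z ln A, so z = (ln S₂ − ln S₁)/(ln A₂ − ln A₁).
z = ln(46/24) / ln(6698/278.3) = ln(1.917) / ln(24.07) = 0.6506 / 3.1809 = 0.2045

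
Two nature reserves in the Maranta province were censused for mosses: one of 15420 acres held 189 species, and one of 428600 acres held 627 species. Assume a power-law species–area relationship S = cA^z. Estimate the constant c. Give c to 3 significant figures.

z = ln(S₂/S₁) / ln(A₂/A₁) = ln(627/189) / ln(428600/15420) = 1.1992 / 3.3249 = 0.3607
c = S₁ / A₁^z = 189 / 15420^0.3607 = 189 / 32.4 = 5.833

5.83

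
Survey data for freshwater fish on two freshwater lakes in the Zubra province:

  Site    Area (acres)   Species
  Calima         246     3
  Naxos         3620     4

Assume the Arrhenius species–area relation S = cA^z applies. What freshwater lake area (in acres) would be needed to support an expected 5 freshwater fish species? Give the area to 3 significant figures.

29100 acres

z = ln(4/3) / ln(3620/246) = 0.2877 / 2.6889 = 0.1070
c = 3 / 246^0.1070 = 3 / 1.802 = 1.665
A = (5/1.665)^(1/0.1070) ⇒ ln A = ln(3.004)/0.1070 = 10.2799
A = e^10.2799 ≈ 29141 acres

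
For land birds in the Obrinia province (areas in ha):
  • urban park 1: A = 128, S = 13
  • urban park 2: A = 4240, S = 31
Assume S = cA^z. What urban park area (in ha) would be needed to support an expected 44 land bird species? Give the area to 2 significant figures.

17000 ha

z = ln(31/13) / ln(4240/128) = 0.8690 / 3.5003 = 0.2483
c = 13 / 128^0.2483 = 13 / 3.336 = 3.897
A = (44/3.897)^(1/0.2483) ⇒ ln A = ln(11.29)/0.2483 = 9.7629
A = e^9.7629 ≈ 17376 ha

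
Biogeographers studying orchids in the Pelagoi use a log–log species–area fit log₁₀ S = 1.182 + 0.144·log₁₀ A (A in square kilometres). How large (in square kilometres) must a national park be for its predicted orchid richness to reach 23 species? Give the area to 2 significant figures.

23 = 15.21 × A^0.144  ⇒  A^0.144 = 23/15.21 = 1.513
ln A = ln(1.513) / 0.144 = 0.4138 / 0.144 = 2.8739
A = e^2.8739 ≈ 17.71 square kilometres

18 square kilometres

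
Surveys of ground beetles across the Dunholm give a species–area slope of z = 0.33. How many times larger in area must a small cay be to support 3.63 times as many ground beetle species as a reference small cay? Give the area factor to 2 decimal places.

49.74

(A₂/A₁)^0.33 = 3.63, so A₂/A₁ = 3.63^(1/0.33) = 3.63^3.03
ln(A₂/A₁) = ln 3.63 / 0.33 = 1.2892 / 0.33 = 3.9068
A₂/A₁ = e^3.9068 ≈ 49.74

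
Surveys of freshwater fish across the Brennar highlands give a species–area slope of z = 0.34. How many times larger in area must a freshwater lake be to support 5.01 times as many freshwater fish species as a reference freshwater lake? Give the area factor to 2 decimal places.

(A₂/A₁)^0.34 = 5.01, so A₂/A₁ = 5.01^(1/0.34) = 5.01^2.941
ln(A₂/A₁) = ln 5.01 / 0.34 = 1.6114 / 0.34 = 4.7395
A₂/A₁ = e^4.7395 ≈ 114.4

114.38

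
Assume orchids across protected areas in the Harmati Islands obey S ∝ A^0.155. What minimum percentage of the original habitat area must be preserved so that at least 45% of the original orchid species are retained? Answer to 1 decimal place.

Need (A_new/A_old)^0.155 = 0.45, so A_new/A_old = 0.45^(1/0.155) = 0.45^6.452
ln(A_new/A_old) = ln 0.45 / 0.155 = -0.7985 / 0.155 = -5.1517
A_new/A_old = e^-5.1517 ≈ 0.00579

0.6%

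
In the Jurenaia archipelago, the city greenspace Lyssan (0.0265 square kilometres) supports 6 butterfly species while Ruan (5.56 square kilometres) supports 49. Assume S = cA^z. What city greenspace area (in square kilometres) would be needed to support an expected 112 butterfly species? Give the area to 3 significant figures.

z = ln(49/6) / ln(5.56/0.0265) = 2.1001 / 5.3462 = 0.3928
c = 6 / 0.0265^0.3928 = 6 / 0.2402 = 24.98
A = (112/24.98)^(1/0.3928) ⇒ ln A = ln(4.484)/0.3928 = 3.8201
A = e^3.8201 ≈ 45.61 square kilometres

45.6 square kilometres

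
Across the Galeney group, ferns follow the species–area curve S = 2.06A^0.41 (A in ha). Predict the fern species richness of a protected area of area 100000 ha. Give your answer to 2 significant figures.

S = 2.06 × 100000^0.41
ln S = ln 2.06 + 0.41 × ln 100000 = 0.7227 + 0.41 × 11.5129 = 5.4430
S = e^5.4430 ≈ 231.1

230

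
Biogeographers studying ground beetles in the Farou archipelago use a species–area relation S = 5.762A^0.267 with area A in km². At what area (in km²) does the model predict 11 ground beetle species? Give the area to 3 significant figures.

11 = 5.762 × A^0.267  ⇒  A^0.267 = 11/5.762 = 1.909
ln A = ln(1.909) / 0.267 = 0.6466 / 0.267 = 2.4218
A = e^2.4218 ≈ 11.27 km²

11.3 km²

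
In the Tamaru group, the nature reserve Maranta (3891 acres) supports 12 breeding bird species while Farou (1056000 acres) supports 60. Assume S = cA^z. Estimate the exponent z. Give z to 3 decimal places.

0.287

Taking logs: ln S = ln c + z ln A, so z = (ln S₂ − ln S₁)/(ln A₂ − ln A₁).
z = ln(60/12) / ln(1056000/3891) = ln(5) / ln(271.4) = 1.6094 / 5.6036 = 0.2872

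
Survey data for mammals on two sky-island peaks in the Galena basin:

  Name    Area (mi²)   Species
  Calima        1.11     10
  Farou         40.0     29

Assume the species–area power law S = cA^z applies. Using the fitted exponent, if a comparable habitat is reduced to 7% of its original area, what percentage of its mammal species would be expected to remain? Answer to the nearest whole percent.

z = ln(29/10) / ln(40/1.11) = 1.0647 / 3.5845 = 0.2970
S_new/S_old = (A_new/A_old)^z = 0.07^0.2970 = exp(0.2970 × -2.6593) = 0.4539

45%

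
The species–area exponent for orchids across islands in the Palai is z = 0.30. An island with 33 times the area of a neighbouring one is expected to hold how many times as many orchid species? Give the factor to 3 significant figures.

2.85

S₂/S₁ = (A₂/A₁)^z = 33^0.3
ln(S₂/S₁) = 0.3 × ln 33 = 0.3 × 3.4965 = 1.0490
S₂/S₁ = e^1.0490 ≈ 2.855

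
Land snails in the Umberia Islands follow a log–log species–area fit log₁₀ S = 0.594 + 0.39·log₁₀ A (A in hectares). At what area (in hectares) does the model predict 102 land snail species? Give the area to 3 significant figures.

102 = 3.926 × A^0.39  ⇒  A^0.39 = 102/3.926 = 25.98
ln A = ln(25.98) / 0.39 = 3.2572 / 0.39 = 8.3519
A = e^8.3519 ≈ 4238 hectares

4240 hectares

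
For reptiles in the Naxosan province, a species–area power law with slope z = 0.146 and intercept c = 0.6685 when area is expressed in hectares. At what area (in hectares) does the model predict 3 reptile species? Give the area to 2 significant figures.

29000 hectares

3 = 0.6685 × A^0.146  ⇒  A^0.146 = 3/0.6685 = 4.488
ln A = ln(4.488) / 0.146 = 1.5013 / 0.146 = 10.2831
A = e^10.2831 ≈ 29234 hectares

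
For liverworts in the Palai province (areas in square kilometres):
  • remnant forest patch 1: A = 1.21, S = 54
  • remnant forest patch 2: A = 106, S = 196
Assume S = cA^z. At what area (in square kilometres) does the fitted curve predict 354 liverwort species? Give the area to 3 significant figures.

824 square kilometres

z = ln(196/54) / ln(106/1.21) = 1.2891 / 4.4728 = 0.2882
c = 54 / 1.21^0.2882 = 54 / 1.056 = 51.11
A = (354/51.11)^(1/0.2882) ⇒ ln A = ln(6.926)/0.2882 = 6.7146
A = e^6.7146 ≈ 824.4 square kilometres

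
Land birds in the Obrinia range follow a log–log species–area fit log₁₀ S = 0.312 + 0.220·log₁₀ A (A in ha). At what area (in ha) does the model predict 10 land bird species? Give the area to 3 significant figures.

10 = 2.051 × A^0.22  ⇒  A^0.22 = 10/2.051 = 4.875
ln A = ln(4.875) / 0.22 = 1.5842 / 0.22 = 7.2008
A = e^7.2008 ≈ 1341 ha

1340 ha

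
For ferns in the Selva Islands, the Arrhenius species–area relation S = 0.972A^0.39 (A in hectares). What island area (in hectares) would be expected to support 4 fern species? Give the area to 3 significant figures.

4 = 0.972 × A^0.39  ⇒  A^0.39 = 4/0.972 = 4.115
ln A = ln(4.115) / 0.39 = 1.4147 / 0.39 = 3.6274
A = e^3.6274 ≈ 37.62 hectares

37.6 hectares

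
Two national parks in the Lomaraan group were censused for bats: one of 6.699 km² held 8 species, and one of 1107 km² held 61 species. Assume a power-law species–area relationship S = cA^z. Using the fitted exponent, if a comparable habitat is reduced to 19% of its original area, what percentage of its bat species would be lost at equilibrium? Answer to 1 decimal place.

z = ln(61/8) / ln(1107/6.699) = 2.0314 / 5.1075 = 0.3977
S_new/S_old = (A_new/A_old)^z = 0.19^0.3977 = exp(0.3977 × -1.6607) = 0.5166
Fraction lost = 1 − 0.5166 = 0.4834

48.3%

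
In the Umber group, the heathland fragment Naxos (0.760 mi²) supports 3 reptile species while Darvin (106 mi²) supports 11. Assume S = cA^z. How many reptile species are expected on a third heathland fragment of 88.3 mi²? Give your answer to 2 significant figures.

10

z = ln(11/3) / ln(106/0.76) = 1.2993 / 4.9379 = 0.2631
c = 3 / 0.76^0.2631 = 3 / 0.9303 = 3.225
S₃ = 3.225 × 88.3^0.2631 = 3.225 × 3.251 ≈ 10.48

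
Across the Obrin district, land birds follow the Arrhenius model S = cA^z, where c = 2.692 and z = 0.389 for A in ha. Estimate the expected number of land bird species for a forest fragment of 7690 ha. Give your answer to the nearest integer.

87 species

S = 2.692 × 7690^0.389 = 2.692 × 32.48 ≈ 87.44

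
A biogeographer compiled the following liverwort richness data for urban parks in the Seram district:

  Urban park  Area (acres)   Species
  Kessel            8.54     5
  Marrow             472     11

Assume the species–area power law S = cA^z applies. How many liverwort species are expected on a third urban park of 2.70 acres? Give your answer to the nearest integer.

4

z = ln(11/5) / ln(472/8.54) = 0.7885 / 4.0122 = 0.1965
c = 5 / 8.54^0.1965 = 5 / 1.524 = 3.28
S₃ = 3.28 × 2.7^0.1965 = 3.28 × 1.216 ≈ 3.987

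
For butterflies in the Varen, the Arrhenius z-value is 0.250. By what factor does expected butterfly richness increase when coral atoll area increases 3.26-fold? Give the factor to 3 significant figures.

S₂/S₁ = (A₂/A₁)^z = 3.26^0.25
ln(S₂/S₁) = 0.25 × ln 3.26 = 0.25 × 1.1817 = 0.2954
S₂/S₁ = e^0.2954 ≈ 1.344

1.34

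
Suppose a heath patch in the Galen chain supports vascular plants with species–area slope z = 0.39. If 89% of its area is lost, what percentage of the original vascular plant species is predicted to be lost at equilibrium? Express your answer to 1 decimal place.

S_new/S_old = (A_new/A_old)^z = 0.11^0.39
= exp(0.39 × ln 0.11) = exp(0.39 × -2.2073) = exp(-0.8608) ≈ 0.4228
Fraction lost = 1 − 0.4228 = 0.5772

57.7%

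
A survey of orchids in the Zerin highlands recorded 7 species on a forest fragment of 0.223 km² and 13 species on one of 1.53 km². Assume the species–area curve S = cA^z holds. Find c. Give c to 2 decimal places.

11.34

z = ln(S₂/S₁) / ln(A₂/A₁) = ln(13/7) / ln(1.53/0.223) = 0.6190 / 1.9259 = 0.3214
c = S₁ / A₁^z = 7 / 0.223^0.3214 = 7 / 0.6173 = 11.34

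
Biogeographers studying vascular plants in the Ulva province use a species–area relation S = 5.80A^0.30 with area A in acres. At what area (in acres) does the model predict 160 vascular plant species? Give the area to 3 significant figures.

160 = 5.8 × A^0.3  ⇒  A^0.3 = 160/5.8 = 27.59
ln A = ln(27.59) / 0.3 = 3.3173 / 0.3 = 11.0577
A = e^11.0577 ≈ 63432 acres

63400 acres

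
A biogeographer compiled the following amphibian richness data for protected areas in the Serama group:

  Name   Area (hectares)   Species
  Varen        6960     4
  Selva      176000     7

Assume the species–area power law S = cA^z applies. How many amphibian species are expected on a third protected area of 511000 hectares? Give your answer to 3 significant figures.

8.42

z = ln(7/4) / ln(176000/6960) = 0.5596 / 3.2303 = 0.1732
c = 4 / 6960^0.1732 = 4 / 4.631 = 0.8637
S₃ = 0.8637 × 511000^0.1732 = 0.8637 × 9.748 ≈ 8.42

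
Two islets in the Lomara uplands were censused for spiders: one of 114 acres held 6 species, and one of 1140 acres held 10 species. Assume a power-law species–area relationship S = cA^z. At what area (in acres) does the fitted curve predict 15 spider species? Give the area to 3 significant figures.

z = ln(10/6) / ln(1140/114) = 0.5108 / 2.3026 = 0.2218
c = 6 / 114^0.2218 = 6 / 2.86 = 2.098
A = (15/2.098)^(1/0.2218) ⇒ ln A = ln(7.149)/0.2218 = 8.8664
A = e^8.8664 ≈ 7090 acres

7090 acres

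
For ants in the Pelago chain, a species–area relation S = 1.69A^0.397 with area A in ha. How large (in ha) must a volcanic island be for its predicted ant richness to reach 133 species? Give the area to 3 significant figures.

133 = 1.69 × A^0.397  ⇒  A^0.397 = 133/1.69 = 78.7
ln A = ln(78.7) / 0.397 = 4.3656 / 0.397 = 10.9965
A = e^10.9965 ≈ 59666 ha

59700 ha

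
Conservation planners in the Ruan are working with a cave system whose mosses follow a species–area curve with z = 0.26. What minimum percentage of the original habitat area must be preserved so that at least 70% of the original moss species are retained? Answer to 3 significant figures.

Need (A_new/A_old)^0.26 = 0.7, so A_new/A_old = 0.7^(1/0.26) = 0.7^3.846
ln(A_new/A_old) = ln 0.7 / 0.26 = -0.3567 / 0.26 = -1.3718
A_new/A_old = e^-1.3718 ≈ 0.2536

25.4%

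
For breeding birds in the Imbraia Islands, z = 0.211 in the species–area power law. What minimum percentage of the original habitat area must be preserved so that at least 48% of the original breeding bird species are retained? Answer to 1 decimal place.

Need (A_new/A_old)^0.211 = 0.48, so A_new/A_old = 0.48^(1/0.211) = 0.48^4.739
ln(A_new/A_old) = ln 0.48 / 0.211 = -0.7340 / 0.211 = -3.4785
A_new/A_old = e^-3.4785 ≈ 0.03085

3.1%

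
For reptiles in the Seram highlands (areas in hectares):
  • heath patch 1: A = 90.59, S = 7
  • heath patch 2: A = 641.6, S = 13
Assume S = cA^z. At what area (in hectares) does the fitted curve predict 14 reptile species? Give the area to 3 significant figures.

811 hectares

z = ln(13/7) / ln(641.6/90.59) = 0.6190 / 1.9576 = 0.3162
c = 7 / 90.59^0.3162 = 7 / 4.158 = 1.684
A = (14/1.684)^(1/0.3162) ⇒ ln A = ln(8.316)/0.3162 = 6.6983
A = e^6.6983 ≈ 811 hectares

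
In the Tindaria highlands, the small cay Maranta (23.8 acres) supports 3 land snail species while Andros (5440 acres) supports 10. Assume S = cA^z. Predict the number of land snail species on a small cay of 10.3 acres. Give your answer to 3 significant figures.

z = ln(10/3) / ln(5440/23.8) = 1.2040 / 5.4318 = 0.2217
c = 3 / 23.8^0.2217 = 3 / 2.019 = 1.486
S₃ = 1.486 × 10.3^0.2217 = 1.486 × 1.677 ≈ 2.492

2.49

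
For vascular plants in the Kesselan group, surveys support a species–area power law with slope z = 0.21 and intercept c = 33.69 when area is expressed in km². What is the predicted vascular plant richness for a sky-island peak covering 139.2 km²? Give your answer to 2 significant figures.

S = 33.69 × 139.2^0.21 = 33.69 × 2.819 ≈ 94.99

95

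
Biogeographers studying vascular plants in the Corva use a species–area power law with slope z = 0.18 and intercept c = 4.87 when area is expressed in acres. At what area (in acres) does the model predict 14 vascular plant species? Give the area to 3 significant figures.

353 acres

14 = 4.87 × A^0.18  ⇒  A^0.18 = 14/4.87 = 2.875
ln A = ln(2.875) / 0.18 = 1.0560 / 0.18 = 5.8665
A = e^5.8665 ≈ 353 acres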